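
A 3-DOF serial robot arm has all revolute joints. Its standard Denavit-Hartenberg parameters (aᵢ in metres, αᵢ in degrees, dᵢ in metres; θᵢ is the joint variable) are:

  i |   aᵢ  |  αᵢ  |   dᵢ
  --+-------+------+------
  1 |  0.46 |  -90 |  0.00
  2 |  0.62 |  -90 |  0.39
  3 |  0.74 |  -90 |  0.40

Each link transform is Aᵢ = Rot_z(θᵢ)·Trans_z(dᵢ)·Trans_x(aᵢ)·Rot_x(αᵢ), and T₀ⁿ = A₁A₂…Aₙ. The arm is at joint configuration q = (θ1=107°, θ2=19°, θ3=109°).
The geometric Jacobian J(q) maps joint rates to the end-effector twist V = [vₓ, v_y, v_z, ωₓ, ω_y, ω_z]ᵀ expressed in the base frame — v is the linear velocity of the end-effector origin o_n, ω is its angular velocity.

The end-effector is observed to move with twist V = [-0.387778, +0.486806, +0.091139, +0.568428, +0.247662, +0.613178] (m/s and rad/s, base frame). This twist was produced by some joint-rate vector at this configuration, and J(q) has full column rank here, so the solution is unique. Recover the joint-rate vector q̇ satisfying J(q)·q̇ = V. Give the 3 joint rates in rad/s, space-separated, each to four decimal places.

o_n = [0.0949, 0.7487, -0.5016]
J₁: ẑ×o_n = [-0.7487, 0.0949, 0.0000], ω = ẑ
J2: z=[-0.9563, -0.2924, 0.0000] o=[-0.1345, 0.4399, 0.0000] → [0.1467, -0.4797, -0.2282, -0.9563, -0.2924, 0.0000]
J3: z=[0.0952, -0.3113, -0.9455] o=[-0.6788, 0.8865, -0.2019] → [-0.0370, -0.7031, 0.2278, 0.0952, -0.3113, -0.9455]
q̇ = J⁺·V = [0.4080, -0.6160, -0.2170]

0.4080 -0.6160 -0.2170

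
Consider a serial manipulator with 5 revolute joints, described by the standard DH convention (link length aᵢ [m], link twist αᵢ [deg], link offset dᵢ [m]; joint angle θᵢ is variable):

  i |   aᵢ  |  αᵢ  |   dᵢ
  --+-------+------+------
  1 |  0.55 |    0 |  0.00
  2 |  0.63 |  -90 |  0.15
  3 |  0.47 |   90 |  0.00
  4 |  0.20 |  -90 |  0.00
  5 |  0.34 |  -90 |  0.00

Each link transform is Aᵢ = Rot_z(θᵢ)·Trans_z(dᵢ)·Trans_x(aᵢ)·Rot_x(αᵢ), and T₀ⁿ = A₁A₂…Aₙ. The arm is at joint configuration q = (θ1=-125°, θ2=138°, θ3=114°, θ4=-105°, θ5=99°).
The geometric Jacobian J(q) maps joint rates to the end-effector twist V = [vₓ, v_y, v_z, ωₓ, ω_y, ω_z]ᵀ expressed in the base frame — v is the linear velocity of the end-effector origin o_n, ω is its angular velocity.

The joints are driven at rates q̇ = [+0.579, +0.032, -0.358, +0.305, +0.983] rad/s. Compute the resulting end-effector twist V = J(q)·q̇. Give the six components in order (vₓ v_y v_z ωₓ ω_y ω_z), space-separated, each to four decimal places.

o_n = [-0.1398, -0.5555, -0.1081]
J₁: ẑ×o_n = [0.5555, -0.1398, 0.0000], ω = ẑ
J2: z=[0.0000, 0.0000, 1.0000] o=[-0.3155, -0.4505, 0.0000] → [0.1050, 0.1756, -0.0000, 0.0000, 0.0000, 1.0000]
J3: z=[-0.2250, 0.9744, 0.0000] o=[0.2984, -0.3088, 0.1500] → [-0.2515, -0.0581, 0.4825, -0.2250, 0.9744, 0.0000]
J4: z=[0.8901, 0.2055, -0.4067] o=[0.1121, -0.3518, -0.2794] → [-0.0477, -0.0500, -0.1295, 0.8901, 0.2055, -0.4067]
J5: z=[-0.3246, -0.3406, -0.8824] o=[0.1761, -0.5353, -0.2321] → [-0.0601, 0.3190, -0.1010, -0.3246, -0.3406, -0.8824]
V = J·q̇ = [0.3414, 0.2438, -0.3116, 0.0330, -0.6209, -0.3805]

0.3414 0.2438 -0.3116 0.0330 -0.6209 -0.3805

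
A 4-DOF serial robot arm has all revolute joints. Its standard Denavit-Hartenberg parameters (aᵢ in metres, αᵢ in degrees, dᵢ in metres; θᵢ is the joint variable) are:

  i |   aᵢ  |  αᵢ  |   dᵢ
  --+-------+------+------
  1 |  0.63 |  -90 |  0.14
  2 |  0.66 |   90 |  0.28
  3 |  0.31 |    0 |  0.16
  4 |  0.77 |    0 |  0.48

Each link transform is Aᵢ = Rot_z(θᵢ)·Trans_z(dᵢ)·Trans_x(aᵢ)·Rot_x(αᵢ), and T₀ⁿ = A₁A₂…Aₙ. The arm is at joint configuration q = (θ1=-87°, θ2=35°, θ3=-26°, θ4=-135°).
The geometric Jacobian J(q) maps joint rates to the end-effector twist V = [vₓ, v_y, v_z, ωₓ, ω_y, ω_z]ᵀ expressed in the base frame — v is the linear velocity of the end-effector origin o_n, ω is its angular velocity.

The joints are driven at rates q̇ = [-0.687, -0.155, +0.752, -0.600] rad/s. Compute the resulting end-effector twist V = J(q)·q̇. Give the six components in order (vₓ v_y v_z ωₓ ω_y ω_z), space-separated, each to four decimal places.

o_n = [-0.0452, -1.1736, 0.5435]
J₁: ẑ×o_n = [1.1736, -0.0452, 0.0000], ω = ẑ
J2: z=[0.9986, 0.0523, 0.0000] o=[0.0330, -0.6291, 0.1400] → [0.0211, -0.4029, -0.5396, 0.9986, 0.0523, 0.0000]
J3: z=[0.0300, -0.5728, 0.8192] o=[0.3409, -1.1544, -0.2386] → [-0.4322, -0.3398, -0.2217, 0.0300, -0.5728, 0.8192]
J4: z=[0.0300, -0.5728, 0.8192] o=[0.2219, -1.4811, -0.2673] → [-0.7163, -0.2432, -0.1438, 0.0300, -0.5728, 0.8192]
V = J·q̇ = [-0.7048, -0.0161, 0.0032, -0.1502, -0.0952, -0.5625]

-0.7048 -0.0161 0.0032 -0.1502 -0.0952 -0.5625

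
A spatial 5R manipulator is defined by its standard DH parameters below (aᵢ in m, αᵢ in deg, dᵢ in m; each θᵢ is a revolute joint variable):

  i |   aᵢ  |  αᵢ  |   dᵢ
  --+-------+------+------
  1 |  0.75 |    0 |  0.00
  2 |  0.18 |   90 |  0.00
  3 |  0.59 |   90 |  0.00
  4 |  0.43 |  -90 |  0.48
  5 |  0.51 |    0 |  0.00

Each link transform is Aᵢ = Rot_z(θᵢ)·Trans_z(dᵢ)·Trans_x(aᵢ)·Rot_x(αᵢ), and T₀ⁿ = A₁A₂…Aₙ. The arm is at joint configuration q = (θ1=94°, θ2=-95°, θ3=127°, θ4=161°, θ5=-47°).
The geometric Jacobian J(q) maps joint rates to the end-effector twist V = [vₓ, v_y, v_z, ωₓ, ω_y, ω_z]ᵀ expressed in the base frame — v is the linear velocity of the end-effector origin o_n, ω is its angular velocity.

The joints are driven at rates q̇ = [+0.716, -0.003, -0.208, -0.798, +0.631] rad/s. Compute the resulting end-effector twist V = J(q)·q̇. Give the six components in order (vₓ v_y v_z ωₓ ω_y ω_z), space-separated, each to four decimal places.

-0.4353 -0.0263 -0.3083 -0.4996 0.8135 0.0687

o_n = [0.8919, 0.4784, 0.3972]
J₁: ẑ×o_n = [-0.4784, 0.8919, 0.0000], ω = ẑ
J2: z=[0.0000, 0.0000, 1.0000] o=[-0.0523, 0.7482, 0.0000] → [0.2698, 0.9442, -0.0000, 0.0000, 0.0000, 1.0000]
J3: z=[-0.0175, -0.9998, 0.0000] o=[0.1277, 0.7450, 0.0000] → [-0.3971, 0.0069, 0.7688, -0.0175, -0.9998, 0.0000]
J4: z=[0.7985, -0.0139, 0.6018] o=[-0.2274, 0.7512, 0.4712] → [0.1652, 0.7327, -0.2022, 0.7985, -0.0139, 0.6018]
J5: z=[0.2124, 0.9420, -0.2600] o=[0.3981, 0.6003, 0.4354] → [-0.0676, -0.1203, -0.4910, 0.2124, 0.9420, -0.2600]
V = J·q̇ = [-0.4353, -0.0263, -0.3083, -0.4996, 0.8135, 0.0687]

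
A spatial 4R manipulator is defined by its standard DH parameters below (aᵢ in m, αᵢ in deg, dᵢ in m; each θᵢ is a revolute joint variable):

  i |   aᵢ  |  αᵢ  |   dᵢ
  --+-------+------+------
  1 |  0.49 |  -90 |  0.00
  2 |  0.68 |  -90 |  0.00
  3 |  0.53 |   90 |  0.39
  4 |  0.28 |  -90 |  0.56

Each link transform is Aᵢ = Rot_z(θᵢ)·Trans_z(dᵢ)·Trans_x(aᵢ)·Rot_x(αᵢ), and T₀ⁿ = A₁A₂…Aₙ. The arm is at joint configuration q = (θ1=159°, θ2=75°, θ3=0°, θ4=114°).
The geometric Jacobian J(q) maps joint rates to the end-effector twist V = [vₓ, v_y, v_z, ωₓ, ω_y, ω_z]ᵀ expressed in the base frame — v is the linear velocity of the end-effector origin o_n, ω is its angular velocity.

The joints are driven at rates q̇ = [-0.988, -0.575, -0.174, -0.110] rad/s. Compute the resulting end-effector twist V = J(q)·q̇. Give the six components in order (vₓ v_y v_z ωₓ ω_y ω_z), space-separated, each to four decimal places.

-1.1194 0.5108 -0.1319 0.0886 0.6997 -0.9430

o_n = [-0.3406, -0.4691, -1.2259]
J₁: ẑ×o_n = [0.4691, -0.3406, 0.0000], ω = ẑ
J2: z=[-0.3584, -0.9336, 0.0000] o=[-0.4575, 0.1756, 0.0000] → [1.1445, -0.4393, 0.3401, -0.3584, -0.9336, 0.0000]
J3: z=[0.9018, -0.3462, -0.2588] o=[-0.6218, 0.2387, -0.6568] → [0.0138, 0.4404, -0.5409, 0.9018, -0.3462, -0.2588]
J4: z=[-0.3584, -0.9336, 0.0000] o=[-0.3981, 0.1528, -1.2697] → [-0.0409, 0.0157, 0.2766, -0.3584, -0.9336, 0.0000]
V = J·q̇ = [-1.1194, 0.5108, -0.1319, 0.0886, 0.6997, -0.9430]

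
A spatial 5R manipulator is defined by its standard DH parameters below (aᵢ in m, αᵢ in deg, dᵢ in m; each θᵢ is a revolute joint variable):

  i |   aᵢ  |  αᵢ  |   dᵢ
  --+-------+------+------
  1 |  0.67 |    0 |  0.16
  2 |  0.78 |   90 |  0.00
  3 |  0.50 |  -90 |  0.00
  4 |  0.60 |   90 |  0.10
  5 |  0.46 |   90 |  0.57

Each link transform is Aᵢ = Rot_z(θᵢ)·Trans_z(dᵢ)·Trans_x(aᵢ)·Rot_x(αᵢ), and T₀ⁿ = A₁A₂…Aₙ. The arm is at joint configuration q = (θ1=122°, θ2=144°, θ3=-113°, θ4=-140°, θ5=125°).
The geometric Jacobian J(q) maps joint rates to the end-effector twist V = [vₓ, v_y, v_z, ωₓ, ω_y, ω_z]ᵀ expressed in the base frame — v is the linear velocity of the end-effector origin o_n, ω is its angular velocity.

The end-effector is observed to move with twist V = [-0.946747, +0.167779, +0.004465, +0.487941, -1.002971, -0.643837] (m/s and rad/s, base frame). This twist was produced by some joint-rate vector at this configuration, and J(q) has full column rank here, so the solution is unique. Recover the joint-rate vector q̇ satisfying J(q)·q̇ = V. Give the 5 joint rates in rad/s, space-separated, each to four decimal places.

-0.3420 -0.1730 -0.2480 0.9400 0.4030

o_n = [-0.2234, -0.7114, 0.0877]
J₁: ẑ×o_n = [0.7114, -0.2234, 0.0000], ω = ẑ
J2: z=[0.0000, 0.0000, 1.0000] o=[-0.3550, 0.5682, 0.1600] → [1.2796, 0.1316, -0.0000, 0.0000, 0.0000, 1.0000]
J3: z=[-0.9976, 0.0698, 0.0000] o=[-0.4095, -0.2099, 0.1600] → [-0.0050, -0.0721, 0.4873, -0.9976, 0.0698, 0.0000]
J4: z=[-0.0642, -0.9183, -0.3907] o=[-0.3958, -0.0150, -0.3003] → [-0.6284, -0.0425, 0.2030, -0.0642, -0.9183, -0.3907]
J5: z=[0.7467, -0.3040, 0.5917] o=[-0.7995, -0.2591, 0.0838] → [0.2664, 0.3379, -0.1626, 0.7467, -0.3040, 0.5917]
q̇ = J⁺·V = [-0.3420, -0.1730, -0.2480, 0.9400, 0.4030]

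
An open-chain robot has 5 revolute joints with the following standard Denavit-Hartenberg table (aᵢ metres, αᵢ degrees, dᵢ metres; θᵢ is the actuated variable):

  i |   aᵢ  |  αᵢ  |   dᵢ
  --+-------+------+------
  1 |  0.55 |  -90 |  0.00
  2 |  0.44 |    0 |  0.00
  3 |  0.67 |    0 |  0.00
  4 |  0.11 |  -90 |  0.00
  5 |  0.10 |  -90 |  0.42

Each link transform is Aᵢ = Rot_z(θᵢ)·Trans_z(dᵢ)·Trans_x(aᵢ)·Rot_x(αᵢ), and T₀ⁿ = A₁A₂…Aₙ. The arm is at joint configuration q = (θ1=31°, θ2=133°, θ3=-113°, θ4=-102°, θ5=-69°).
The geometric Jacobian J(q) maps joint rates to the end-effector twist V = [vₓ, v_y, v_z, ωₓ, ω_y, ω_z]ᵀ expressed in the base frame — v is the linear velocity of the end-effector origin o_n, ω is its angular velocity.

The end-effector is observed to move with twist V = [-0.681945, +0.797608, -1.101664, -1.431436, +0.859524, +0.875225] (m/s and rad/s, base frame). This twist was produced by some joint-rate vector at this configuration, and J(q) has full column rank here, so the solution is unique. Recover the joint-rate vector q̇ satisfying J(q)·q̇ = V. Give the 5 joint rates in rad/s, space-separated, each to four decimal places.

o_n = [1.0797, 0.7577, -0.4650]
J₁: ẑ×o_n = [-0.7577, 1.0797, 0.0000], ω = ẑ
J2: z=[-0.5150, 0.8572, 0.0000] o=[0.4714, 0.2833, 0.0000] → [-0.3986, -0.2395, -0.7657, -0.5150, 0.8572, 0.0000]
J3: z=[-0.5150, 0.8572, 0.0000] o=[0.2142, 0.1287, -0.3218] → [-0.1227, -0.0737, -1.0658, -0.5150, 0.8572, 0.0000]
J4: z=[-0.5150, 0.8572, 0.0000] o=[0.7539, 0.4530, -0.5509] → [0.0737, 0.0443, -0.4362, -0.5150, 0.8572, 0.0000]
J5: z=[0.8488, 0.5100, -0.1392] o=[0.7670, 0.4609, -0.4420] → [0.0296, -0.0240, 0.0924, 0.8488, 0.5100, -0.1392]
q̇ = J⁺·V = [0.7650, 0.1820, 0.5170, 0.7750, -0.7920]

0.7650 0.1820 0.5170 0.7750 -0.7920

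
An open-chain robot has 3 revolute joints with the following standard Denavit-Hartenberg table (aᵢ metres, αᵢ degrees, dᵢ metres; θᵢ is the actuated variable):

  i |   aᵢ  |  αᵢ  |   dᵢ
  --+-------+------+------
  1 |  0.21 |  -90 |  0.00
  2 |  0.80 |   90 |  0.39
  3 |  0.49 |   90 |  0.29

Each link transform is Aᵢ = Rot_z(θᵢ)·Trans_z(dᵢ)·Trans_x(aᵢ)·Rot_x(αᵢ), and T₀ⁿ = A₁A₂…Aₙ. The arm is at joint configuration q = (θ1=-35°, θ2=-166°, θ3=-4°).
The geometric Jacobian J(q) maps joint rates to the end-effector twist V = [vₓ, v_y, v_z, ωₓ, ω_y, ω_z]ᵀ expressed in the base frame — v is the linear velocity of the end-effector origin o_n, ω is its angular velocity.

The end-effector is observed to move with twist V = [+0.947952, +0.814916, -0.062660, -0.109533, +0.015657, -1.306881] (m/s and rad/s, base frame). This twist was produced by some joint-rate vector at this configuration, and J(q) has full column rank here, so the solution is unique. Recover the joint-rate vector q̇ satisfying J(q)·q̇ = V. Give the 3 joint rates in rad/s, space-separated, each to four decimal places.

o_n = [-0.7057, 0.9285, 0.0304]
J₁: ẑ×o_n = [-0.9285, -0.7057, 0.0000], ω = ẑ
J2: z=[0.5736, 0.8192, 0.0000] o=[0.1720, -0.1205, 0.0000] → [0.0249, -0.0174, 1.3207, 0.5736, 0.8192, 0.0000]
J3: z=[-0.1982, 0.1388, -0.9703] o=[-0.2401, 0.6442, 0.1935] → [0.2532, 0.4194, 0.0083, -0.1982, 0.1388, -0.9703]
q̇ = J⁺·V = [-0.9110, -0.0500, 0.4080]

-0.9110 -0.0500 0.4080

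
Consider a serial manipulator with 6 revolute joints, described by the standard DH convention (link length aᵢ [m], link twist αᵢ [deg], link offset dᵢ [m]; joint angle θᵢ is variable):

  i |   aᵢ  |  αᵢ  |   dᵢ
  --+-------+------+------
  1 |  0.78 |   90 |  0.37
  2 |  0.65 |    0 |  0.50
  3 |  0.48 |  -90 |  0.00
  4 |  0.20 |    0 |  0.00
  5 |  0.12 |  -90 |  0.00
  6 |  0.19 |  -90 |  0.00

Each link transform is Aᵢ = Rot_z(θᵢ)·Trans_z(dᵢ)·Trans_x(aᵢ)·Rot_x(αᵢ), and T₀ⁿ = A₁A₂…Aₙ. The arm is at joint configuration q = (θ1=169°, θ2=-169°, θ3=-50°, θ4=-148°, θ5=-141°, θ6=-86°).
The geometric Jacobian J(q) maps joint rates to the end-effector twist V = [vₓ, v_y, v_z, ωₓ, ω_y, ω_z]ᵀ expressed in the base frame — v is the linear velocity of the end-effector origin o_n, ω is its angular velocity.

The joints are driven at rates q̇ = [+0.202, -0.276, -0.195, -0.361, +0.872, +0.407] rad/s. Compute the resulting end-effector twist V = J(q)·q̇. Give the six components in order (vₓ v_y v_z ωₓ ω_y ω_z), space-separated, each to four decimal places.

-0.1790 -0.0726 0.3172 -0.0931 -0.5967 -0.4373

o_n = [0.3392, 0.4230, 0.3213]
J₁: ẑ×o_n = [-0.4230, 0.3392, 0.0000], ω = ẑ
J2: z=[0.1908, 0.9816, 0.0000] o=[-0.7657, 0.1488, 0.3700] → [-0.0478, 0.0093, -1.0323, 0.1908, 0.9816, 0.0000]
J3: z=[0.1908, 0.9816, 0.0000] o=[-0.0439, 0.5179, 0.2460] → [0.0740, -0.0144, -0.3942, 0.1908, 0.9816, 0.0000]
J4: z=[0.6178, -0.1201, -0.7771] o=[0.3222, 0.4467, 0.5480] → [0.0088, 0.1269, -0.0126, 0.6178, -0.1201, -0.7771]
J5: z=[0.6178, -0.1201, -0.7771] o=[0.2131, 0.5759, 0.4413] → [-0.1044, -0.0239, -0.0793, 0.6178, -0.1201, -0.7771]
J6: z=[-0.7834, -0.1794, -0.5950] o=[0.2212, 0.4587, 0.4659] → [0.0047, -0.1835, 0.0491, -0.7834, -0.1794, -0.5950]
V = J·q̇ = [-0.1790, -0.0726, 0.3172, -0.0931, -0.5967, -0.4373]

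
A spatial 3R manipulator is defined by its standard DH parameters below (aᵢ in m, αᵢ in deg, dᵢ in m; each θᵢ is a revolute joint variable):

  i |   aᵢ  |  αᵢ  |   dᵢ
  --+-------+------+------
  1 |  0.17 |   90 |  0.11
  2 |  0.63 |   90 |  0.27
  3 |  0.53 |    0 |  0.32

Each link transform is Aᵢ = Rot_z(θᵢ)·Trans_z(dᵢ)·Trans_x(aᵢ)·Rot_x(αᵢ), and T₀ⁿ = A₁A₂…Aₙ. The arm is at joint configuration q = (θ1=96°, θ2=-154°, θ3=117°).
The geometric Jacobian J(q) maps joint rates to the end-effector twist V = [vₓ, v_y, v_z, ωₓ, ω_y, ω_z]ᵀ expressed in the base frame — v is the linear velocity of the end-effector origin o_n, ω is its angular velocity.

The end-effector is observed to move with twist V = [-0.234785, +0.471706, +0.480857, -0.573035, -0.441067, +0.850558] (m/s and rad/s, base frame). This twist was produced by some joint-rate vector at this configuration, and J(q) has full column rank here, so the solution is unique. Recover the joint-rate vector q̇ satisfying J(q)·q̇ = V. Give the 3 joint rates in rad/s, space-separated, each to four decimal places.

o_n = [0.7716, -0.2409, 0.2269]
J₁: ẑ×o_n = [0.2409, 0.7716, -0.0000], ω = ẑ
J2: z=[0.9945, 0.1045, 0.0000] o=[-0.0178, 0.1691, 0.1100] → [0.0122, -0.1163, -0.4903, 0.9945, 0.1045, 0.0000]
J3: z=[0.0458, -0.4360, 0.8988] o=[0.3099, -0.3658, -0.1662] → [-0.2837, 0.3970, 0.2070, 0.0458, -0.4360, 0.8988]
q̇ = J⁺·V = [0.0740, -0.6160, 0.8640]

0.0740 -0.6160 0.8640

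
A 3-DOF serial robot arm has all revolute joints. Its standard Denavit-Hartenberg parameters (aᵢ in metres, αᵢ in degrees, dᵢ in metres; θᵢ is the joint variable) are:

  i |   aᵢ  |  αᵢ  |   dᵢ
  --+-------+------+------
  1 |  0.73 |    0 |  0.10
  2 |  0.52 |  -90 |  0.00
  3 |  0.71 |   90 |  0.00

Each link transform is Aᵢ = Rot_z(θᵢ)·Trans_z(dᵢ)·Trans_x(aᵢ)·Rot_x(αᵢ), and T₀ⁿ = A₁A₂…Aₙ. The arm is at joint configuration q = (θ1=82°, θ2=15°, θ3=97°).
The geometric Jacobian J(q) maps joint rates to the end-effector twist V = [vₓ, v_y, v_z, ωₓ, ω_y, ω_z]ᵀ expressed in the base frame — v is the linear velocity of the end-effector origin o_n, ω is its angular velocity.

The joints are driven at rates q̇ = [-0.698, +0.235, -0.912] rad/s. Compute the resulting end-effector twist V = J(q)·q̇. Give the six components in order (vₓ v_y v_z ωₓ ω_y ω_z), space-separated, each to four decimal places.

0.6255 0.5914 -0.0789 0.9052 0.1111 -0.4630

o_n = [0.0488, 1.1531, -0.6047]
J₁: ẑ×o_n = [-1.1531, 0.0488, 0.0000], ω = ẑ
J2: z=[0.0000, 0.0000, 1.0000] o=[0.1016, 0.7229, 0.1000] → [-0.4302, -0.0528, 0.0000, 0.0000, 0.0000, 1.0000]
J3: z=[-0.9925, -0.1219, 0.0000] o=[0.0382, 1.2390, 0.1000] → [0.0859, -0.6995, 0.0865, -0.9925, -0.1219, 0.0000]
V = J·q̇ = [0.6255, 0.5914, -0.0789, 0.9052, 0.1111, -0.4630]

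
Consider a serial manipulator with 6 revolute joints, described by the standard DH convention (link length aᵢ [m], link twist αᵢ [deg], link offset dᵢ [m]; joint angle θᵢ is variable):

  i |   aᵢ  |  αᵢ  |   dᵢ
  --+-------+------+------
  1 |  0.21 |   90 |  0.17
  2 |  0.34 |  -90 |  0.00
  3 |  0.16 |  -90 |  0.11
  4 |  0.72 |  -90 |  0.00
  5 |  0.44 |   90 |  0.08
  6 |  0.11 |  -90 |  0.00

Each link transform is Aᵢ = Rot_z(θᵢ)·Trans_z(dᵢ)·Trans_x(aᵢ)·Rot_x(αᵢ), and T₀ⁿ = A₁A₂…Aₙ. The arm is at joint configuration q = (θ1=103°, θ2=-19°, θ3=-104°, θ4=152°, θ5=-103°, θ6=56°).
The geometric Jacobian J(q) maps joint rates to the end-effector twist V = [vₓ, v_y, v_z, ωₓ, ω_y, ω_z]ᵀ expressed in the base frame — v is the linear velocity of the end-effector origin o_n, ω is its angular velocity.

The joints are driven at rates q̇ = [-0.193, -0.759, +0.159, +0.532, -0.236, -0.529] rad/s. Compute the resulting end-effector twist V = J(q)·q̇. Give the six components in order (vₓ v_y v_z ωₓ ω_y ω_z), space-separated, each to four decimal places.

o_n = [-0.5585, 0.9758, -0.1536]
J₁: ẑ×o_n = [-0.9758, -0.5585, 0.0000], ω = ẑ
J2: z=[0.9744, 0.2250, 0.0000] o=[-0.0472, 0.2046, 0.1700] → [-0.0728, 0.3153, 0.8664, 0.9744, 0.2250, 0.0000]
J3: z=[-0.0732, 0.3172, 0.9455] o=[-0.1196, 0.5179, 0.0593] → [-0.5005, -0.4306, 0.1057, -0.0732, 0.3172, 0.9455]
J4: z=[0.0293, 0.9483, -0.3159] o=[0.0319, 0.5520, 0.1759] → [-0.1786, 0.1962, 0.5723, 0.0293, 0.9483, -0.3159]
J5: z=[-0.5327, 0.2823, 0.7979] o=[-0.5771, 0.4477, -0.1938] → [-0.4100, 0.0362, -0.2865, -0.5327, 0.2823, 0.7979]
J6: z=[0.8175, -0.0722, 0.5713] o=[-0.5234, 0.8912, -0.2145] → [-0.0527, -0.0699, 0.0666, 0.8175, -0.0722, 0.5713]
V = J·q̇ = [0.1936, -0.0672, -0.3039, -1.0423, 0.3558, -0.7013]

0.1936 -0.0672 -0.3039 -1.0423 0.3558 -0.7013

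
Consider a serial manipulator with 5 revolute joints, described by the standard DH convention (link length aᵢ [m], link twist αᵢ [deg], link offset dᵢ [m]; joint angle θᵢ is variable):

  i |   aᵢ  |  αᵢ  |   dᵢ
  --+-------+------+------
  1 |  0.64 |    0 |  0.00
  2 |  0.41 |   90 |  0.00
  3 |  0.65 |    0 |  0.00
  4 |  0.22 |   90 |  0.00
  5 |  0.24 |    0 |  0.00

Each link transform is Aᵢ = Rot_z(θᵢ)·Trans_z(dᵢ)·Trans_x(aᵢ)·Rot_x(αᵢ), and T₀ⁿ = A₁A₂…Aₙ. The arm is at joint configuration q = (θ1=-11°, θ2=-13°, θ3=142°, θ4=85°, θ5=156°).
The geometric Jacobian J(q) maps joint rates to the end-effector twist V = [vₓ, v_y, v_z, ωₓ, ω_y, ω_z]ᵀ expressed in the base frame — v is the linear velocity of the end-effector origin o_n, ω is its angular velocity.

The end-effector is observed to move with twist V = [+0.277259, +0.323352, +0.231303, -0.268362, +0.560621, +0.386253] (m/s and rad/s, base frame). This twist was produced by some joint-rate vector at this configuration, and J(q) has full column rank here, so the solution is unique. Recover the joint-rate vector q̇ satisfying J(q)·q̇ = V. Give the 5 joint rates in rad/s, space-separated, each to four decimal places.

0.4180 -0.4730 -0.3610 -0.0420 0.6470

o_n = [0.4947, -0.1695, 0.3996]
J₁: ẑ×o_n = [0.1695, 0.4947, -0.0000], ω = ẑ
J2: z=[0.0000, 0.0000, 1.0000] o=[0.6282, -0.1221, 0.0000] → [0.0474, -0.1335, 0.0000, 0.0000, 0.0000, 1.0000]
J3: z=[-0.4067, -0.9135, 0.0000] o=[1.0028, -0.2889, 0.0000] → [-0.3651, 0.1625, -0.5127, -0.4067, -0.9135, 0.0000]
J4: z=[-0.4067, -0.9135, 0.0000] o=[0.5349, -0.0805, 0.4002] → [0.0005, -0.0002, -0.0005, -0.4067, -0.9135, 0.0000]
J5: z=[-0.6681, 0.2975, 0.6820] o=[0.3978, -0.0195, 0.2393] → [0.1500, 0.1732, 0.0714, -0.6681, 0.2975, 0.6820]
q̇ = J⁺·V = [0.4180, -0.4730, -0.3610, -0.0420, 0.6470]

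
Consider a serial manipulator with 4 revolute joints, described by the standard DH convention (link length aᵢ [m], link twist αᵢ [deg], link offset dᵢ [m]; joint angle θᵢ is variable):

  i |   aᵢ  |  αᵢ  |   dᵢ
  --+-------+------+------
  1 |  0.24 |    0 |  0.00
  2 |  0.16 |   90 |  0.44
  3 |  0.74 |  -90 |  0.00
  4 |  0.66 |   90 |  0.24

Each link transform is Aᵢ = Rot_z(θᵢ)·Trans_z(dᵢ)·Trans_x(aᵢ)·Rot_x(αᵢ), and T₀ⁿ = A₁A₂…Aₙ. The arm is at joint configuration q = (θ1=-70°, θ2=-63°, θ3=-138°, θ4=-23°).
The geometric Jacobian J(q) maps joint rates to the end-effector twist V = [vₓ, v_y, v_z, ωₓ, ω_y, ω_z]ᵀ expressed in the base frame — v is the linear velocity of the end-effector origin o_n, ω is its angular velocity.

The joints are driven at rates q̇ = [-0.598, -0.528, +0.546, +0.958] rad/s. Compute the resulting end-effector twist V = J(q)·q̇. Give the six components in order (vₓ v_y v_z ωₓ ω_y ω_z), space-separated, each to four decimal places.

0.7725 -1.0535 -0.6244 -0.8365 -0.0964 -1.8379

o_n = [0.3578, 0.4483, -0.6400]
J₁: ẑ×o_n = [-0.4483, 0.3578, 0.0000], ω = ẑ
J2: z=[0.0000, 0.0000, 1.0000] o=[0.0821, -0.2255, 0.0000] → [-0.6738, 0.2757, 0.0000, 0.0000, 0.0000, 1.0000]
J3: z=[-0.7314, 0.6820, 0.0000] o=[-0.0270, -0.3425, 0.4400] → [-0.7366, -0.7899, -0.8408, -0.7314, 0.6820, 0.0000]
J4: z=[-0.4563, -0.4894, -0.7431] o=[0.3480, 0.0596, -0.0552] → [0.5750, -0.2742, -0.1726, -0.4563, -0.4894, -0.7431]
V = J·q̇ = [0.7725, -1.0535, -0.6244, -0.8365, -0.0964, -1.8379]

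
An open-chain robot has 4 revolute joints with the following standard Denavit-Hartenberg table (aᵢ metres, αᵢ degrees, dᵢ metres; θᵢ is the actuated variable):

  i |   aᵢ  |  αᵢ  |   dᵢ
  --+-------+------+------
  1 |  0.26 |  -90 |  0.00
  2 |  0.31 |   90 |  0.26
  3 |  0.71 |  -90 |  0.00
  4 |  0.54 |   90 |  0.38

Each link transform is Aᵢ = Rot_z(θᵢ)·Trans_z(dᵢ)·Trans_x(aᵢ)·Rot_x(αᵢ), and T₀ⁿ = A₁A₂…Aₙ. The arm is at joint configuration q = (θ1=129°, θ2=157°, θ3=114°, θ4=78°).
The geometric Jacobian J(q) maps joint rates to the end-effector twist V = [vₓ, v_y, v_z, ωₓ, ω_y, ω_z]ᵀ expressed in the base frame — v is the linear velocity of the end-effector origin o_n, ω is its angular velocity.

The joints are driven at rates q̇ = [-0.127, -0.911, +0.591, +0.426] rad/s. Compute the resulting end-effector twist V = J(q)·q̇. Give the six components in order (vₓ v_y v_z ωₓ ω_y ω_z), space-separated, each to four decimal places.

0.6659 0.2243 0.2696 0.4719 1.1402 -0.5190

o_n = [-0.9147, -0.2316, 0.6314]
J₁: ẑ×o_n = [0.2316, -0.9147, 0.0000], ω = ẑ
J2: z=[-0.7771, -0.6293, 0.0000] o=[-0.1636, 0.2021, 0.0000] → [-0.3974, 0.4907, -0.1357, -0.7771, -0.6293, 0.0000]
J3: z=[-0.2459, 0.3037, -0.9205] o=[-0.1861, -0.1833, -0.1211] → [0.1841, 0.8557, 0.2331, -0.2459, 0.3037, -0.9205]
J4: z=[-0.2131, 0.9095, 0.3570] o=[-0.8575, -0.3849, -0.0083] → [0.5271, 0.1159, 0.0194, -0.2131, 0.9095, 0.3570]
V = J·q̇ = [0.6659, 0.2243, 0.2696, 0.4719, 1.1402, -0.5190]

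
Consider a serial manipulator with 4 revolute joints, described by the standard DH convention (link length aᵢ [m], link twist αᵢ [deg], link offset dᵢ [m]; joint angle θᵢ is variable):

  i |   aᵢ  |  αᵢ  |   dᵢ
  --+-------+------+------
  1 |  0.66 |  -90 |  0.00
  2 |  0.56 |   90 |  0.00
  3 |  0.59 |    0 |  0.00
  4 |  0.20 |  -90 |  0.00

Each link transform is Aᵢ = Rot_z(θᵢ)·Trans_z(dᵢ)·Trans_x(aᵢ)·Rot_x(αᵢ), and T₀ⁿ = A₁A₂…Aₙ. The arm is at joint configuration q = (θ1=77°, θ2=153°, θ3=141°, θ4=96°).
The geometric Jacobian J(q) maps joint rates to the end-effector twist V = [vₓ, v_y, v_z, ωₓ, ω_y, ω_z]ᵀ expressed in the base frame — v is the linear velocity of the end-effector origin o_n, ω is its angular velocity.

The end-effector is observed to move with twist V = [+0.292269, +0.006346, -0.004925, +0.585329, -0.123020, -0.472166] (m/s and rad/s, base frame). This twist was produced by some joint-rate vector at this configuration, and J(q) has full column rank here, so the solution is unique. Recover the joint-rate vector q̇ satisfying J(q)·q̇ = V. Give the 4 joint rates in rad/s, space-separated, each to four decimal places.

o_n = [-0.0484, 0.6953, 0.0034]
J₁: ẑ×o_n = [-0.6953, -0.0484, 0.0000], ω = ẑ
J2: z=[-0.9744, 0.2250, 0.0000] o=[0.1485, 0.6431, 0.0000] → [0.0008, 0.0033, -0.0066, -0.9744, 0.2250, 0.0000]
J3: z=[0.1021, 0.4424, -0.8910] o=[0.0362, 0.1569, -0.2542] → [0.5937, 0.0491, 0.0924, 0.1021, 0.4424, -0.8910]
J4: z=[0.1021, 0.4424, -0.8910] o=[-0.2337, 0.6385, -0.0461] → [0.0725, -0.1701, -0.0761, 0.1021, 0.4424, -0.8910]
q̇ = J⁺·V = [-0.4490, -0.5980, -0.0410, 0.0670]

-0.4490 -0.5980 -0.0410 0.0670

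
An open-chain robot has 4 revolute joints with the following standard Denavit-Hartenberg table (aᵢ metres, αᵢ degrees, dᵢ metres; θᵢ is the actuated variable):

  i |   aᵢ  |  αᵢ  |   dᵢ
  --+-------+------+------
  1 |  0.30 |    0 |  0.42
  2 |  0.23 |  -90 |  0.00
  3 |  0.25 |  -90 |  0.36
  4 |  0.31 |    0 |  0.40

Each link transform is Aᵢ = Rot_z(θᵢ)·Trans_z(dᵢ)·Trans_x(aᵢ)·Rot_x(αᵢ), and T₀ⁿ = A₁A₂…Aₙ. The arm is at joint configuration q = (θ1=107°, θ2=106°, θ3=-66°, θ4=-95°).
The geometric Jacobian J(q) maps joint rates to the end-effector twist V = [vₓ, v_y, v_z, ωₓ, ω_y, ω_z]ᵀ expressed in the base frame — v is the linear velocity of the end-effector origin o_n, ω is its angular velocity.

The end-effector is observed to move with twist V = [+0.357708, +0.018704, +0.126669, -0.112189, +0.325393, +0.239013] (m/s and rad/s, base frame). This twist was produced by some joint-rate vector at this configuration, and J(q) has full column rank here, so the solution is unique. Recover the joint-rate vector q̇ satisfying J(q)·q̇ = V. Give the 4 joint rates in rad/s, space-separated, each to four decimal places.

o_n = [-0.2989, -0.6477, 0.4610]
J₁: ẑ×o_n = [0.6477, -0.2989, 0.0000], ω = ẑ
J2: z=[0.0000, 0.0000, 1.0000] o=[-0.0877, 0.2869, 0.4200] → [0.9346, -0.2112, 0.0000, 0.0000, 0.0000, 1.0000]
J3: z=[0.5446, -0.8387, 0.0000] o=[-0.2806, 0.1616, 0.4200] → [-0.0344, -0.0223, -0.4561, 0.5446, -0.8387, 0.0000]
J4: z=[-0.7662, -0.4976, -0.4067] o=[-0.1698, -0.1957, 0.6484] → [-0.0906, -0.0911, 0.2821, -0.7662, -0.4976, -0.4067]
q̇ = J⁺·V = [-0.5200, 0.7220, -0.3340, -0.0910]

-0.5200 0.7220 -0.3340 -0.0910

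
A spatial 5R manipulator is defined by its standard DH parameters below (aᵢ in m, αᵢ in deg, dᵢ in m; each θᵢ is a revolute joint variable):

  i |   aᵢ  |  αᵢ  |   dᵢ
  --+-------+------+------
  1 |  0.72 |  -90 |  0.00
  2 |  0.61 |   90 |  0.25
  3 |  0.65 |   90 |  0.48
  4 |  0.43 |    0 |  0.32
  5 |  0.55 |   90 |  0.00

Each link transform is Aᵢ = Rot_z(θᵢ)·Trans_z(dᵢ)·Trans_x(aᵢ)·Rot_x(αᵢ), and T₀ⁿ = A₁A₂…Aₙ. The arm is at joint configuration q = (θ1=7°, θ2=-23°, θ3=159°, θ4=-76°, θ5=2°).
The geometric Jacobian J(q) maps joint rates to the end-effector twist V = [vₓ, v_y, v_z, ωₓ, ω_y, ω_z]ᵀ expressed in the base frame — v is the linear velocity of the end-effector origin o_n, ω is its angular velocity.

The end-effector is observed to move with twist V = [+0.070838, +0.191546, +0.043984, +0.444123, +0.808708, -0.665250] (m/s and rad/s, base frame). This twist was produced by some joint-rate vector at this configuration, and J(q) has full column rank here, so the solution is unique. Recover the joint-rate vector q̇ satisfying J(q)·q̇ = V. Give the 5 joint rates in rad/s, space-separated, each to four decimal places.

-0.4640 -0.3400 -0.3960 0.2550 0.9110

o_n = [0.6785, 0.9632, -0.4761]
J₁: ẑ×o_n = [-0.9632, 0.6785, 0.0000], ω = ẑ
J2: z=[-0.1219, 0.9925, 0.0000] o=[0.7146, 0.0877, 0.0000] → [-0.4725, -0.0580, -0.0709, -0.1219, 0.9925, 0.0000]
J3: z=[-0.3878, -0.0476, 0.9205] o=[1.2415, 0.4043, 0.2383] → [-0.4804, -0.7953, -0.2435, -0.3878, -0.0476, 0.9205]
J4: z=[0.2136, 0.9668, 0.1400] o=[0.4725, 0.5446, 0.4431] → [-0.9473, 0.2252, -0.1097, 0.2136, 0.9668, 0.1400]
J5: z=[0.2136, 0.9668, 0.1400] o=[0.6094, 0.8999, 0.0659] → [-0.5328, 0.1255, -0.0533, 0.2136, 0.9668, 0.1400]
q̇ = J⁺·V = [-0.4640, -0.3400, -0.3960, 0.2550, 0.9110]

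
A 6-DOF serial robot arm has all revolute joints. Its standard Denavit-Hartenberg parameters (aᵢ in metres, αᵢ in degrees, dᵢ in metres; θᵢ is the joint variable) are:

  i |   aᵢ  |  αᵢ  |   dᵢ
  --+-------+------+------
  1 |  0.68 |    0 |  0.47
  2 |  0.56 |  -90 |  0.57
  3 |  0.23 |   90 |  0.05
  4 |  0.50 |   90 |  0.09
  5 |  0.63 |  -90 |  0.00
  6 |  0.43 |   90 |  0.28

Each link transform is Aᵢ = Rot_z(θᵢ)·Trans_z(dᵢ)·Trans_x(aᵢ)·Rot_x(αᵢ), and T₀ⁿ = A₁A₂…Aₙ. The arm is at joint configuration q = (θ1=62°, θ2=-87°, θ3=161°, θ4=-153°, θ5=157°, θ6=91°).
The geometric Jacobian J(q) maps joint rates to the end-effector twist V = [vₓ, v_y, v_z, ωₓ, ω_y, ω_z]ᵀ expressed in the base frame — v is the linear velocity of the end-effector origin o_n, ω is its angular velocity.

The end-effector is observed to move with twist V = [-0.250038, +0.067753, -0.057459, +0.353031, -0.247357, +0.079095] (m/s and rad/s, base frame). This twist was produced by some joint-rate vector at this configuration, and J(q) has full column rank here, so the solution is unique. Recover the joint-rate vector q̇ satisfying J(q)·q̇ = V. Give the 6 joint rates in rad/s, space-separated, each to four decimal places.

o_n = [0.2396, 0.3614, 0.7773]
J₁: ẑ×o_n = [-0.3614, 0.2396, 0.0000], ω = ẑ
J2: z=[0.0000, 0.0000, 1.0000] o=[0.3192, 0.6004, 0.4700] → [0.2390, -0.0796, 0.0000, 0.0000, 0.0000, 1.0000]
J3: z=[0.4226, 0.9063, 0.0000] o=[0.8268, 0.3637, 1.0400] → [-0.2381, 0.1110, 0.5311, 0.4226, 0.9063, 0.0000]
J4: z=[0.2951, -0.1376, -0.9455] o=[0.6508, 0.5010, 0.9651] → [-0.1061, 0.4442, -0.0978, 0.2951, -0.1376, -0.9455]
J5: z=[0.7656, 0.6261, 0.1478] o=[0.9632, 0.1048, 1.0251] → [-0.1931, 0.0828, 0.6494, 0.7656, 0.6261, 0.1478]
J6: z=[-0.4950, 0.4265, 0.7570] o=[0.7043, 0.5160, 0.6241] → [0.1824, -0.2759, 0.2747, -0.4950, 0.4265, 0.7570]
q̇ = J⁺·V = [0.3190, -0.2290, -0.2550, -0.4940, 0.3410, -0.6980]

0.3190 -0.2290 -0.2550 -0.4940 0.3410 -0.6980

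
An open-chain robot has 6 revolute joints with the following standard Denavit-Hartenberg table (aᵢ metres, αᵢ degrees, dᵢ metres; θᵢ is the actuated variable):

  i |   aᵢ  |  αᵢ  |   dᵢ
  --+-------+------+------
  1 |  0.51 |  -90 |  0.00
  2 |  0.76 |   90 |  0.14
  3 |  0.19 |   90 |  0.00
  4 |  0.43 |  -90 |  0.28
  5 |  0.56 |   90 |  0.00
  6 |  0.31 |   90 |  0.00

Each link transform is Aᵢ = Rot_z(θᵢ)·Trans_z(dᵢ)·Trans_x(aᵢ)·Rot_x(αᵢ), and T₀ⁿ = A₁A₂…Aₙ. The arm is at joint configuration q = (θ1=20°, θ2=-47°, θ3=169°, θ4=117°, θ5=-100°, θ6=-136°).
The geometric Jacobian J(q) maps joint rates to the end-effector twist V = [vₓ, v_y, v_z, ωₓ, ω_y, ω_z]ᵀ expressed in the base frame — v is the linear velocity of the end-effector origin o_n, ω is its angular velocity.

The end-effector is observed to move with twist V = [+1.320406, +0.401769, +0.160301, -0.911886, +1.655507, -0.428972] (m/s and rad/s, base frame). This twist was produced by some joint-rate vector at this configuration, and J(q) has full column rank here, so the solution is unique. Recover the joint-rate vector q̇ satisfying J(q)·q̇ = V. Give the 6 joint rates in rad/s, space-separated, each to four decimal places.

0.0070 0.9690 -0.6750 0.7450 -0.8730 -0.2210

o_n = [0.3451, 0.9571, 0.7805]
J₁: ẑ×o_n = [-0.9571, 0.3451, 0.0000], ω = ẑ
J2: z=[-0.3420, 0.9397, 0.0000] o=[0.4792, 0.1744, 0.0000] → [0.7335, 0.2670, -0.1416, -0.3420, 0.9397, 0.0000]
J3: z=[-0.6872, -0.2501, 0.6820] o=[0.9184, 0.4833, 0.5558] → [-0.3794, -0.2366, -0.4690, -0.6872, -0.2501, 0.6820]
J4: z=[-0.2135, 0.9669, 0.1395] o=[0.7865, 0.4738, 0.4194] → [0.2817, 0.0155, 0.3236, -0.2135, 0.9669, 0.1395]
J5: z=[0.9307, 0.1578, 0.3300] o=[0.5990, 0.6584, 0.8599] → [-0.1111, -0.0099, 0.3180, 0.9307, 0.1578, 0.3300]
J6: z=[0.3297, 0.0294, -0.9436] o=[0.5101, 1.2112, 0.8461] → [-0.2417, 0.1774, -0.0789, 0.3297, 0.0294, -0.9436]
q̇ = J⁺·V = [0.0070, 0.9690, -0.6750, 0.7450, -0.8730, -0.2210]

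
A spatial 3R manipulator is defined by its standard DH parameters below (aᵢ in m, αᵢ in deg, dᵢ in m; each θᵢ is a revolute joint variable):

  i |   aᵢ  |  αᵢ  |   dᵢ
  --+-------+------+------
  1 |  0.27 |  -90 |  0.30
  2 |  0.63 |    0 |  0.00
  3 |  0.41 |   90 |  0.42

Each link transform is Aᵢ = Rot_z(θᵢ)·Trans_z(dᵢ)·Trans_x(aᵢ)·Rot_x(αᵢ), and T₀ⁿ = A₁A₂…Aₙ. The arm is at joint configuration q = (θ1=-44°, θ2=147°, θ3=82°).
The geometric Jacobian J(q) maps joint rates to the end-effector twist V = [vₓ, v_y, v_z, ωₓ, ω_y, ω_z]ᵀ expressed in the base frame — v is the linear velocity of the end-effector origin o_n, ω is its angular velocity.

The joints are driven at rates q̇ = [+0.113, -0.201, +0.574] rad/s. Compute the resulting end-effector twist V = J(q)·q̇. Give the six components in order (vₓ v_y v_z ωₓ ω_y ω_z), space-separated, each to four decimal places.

o_n = [-0.0876, 0.6684, 0.2663]
J₁: ẑ×o_n = [-0.6684, -0.0876, 0.0000], ω = ẑ
J2: z=[0.6947, 0.7193, 0.0000] o=[0.1942, -0.1876, 0.3000] → [-0.0242, 0.0234, 0.7973, 0.6947, 0.7193, 0.0000]
J3: z=[0.6947, 0.7193, 0.0000] o=[-0.1859, 0.1795, -0.0431] → [0.2226, -0.2149, 0.2690, 0.6947, 0.7193, 0.0000]
V = J·q̇ = [0.0571, -0.1380, -0.0059, 0.2591, 0.2683, 0.1130]

0.0571 -0.1380 -0.0059 0.2591 0.2683 0.1130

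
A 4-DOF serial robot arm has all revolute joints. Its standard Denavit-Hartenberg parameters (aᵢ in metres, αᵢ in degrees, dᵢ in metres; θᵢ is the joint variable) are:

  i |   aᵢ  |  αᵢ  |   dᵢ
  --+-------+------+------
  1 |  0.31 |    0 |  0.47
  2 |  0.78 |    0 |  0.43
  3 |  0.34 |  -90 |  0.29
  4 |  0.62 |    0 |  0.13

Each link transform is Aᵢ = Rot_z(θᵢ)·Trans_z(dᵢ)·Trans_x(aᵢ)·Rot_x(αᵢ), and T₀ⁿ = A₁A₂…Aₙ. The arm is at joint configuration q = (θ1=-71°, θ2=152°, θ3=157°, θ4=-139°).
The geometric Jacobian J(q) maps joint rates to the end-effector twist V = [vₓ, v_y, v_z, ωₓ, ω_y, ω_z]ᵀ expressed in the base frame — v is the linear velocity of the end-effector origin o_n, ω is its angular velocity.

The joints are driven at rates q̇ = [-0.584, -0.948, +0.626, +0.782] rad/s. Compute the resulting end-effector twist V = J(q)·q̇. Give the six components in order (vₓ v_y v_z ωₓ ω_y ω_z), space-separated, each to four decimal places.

0.8764 -0.6769 0.3659 0.6632 -0.4144 -0.9060

o_n = [0.4010, 0.5169, 1.5968]
J₁: ẑ×o_n = [-0.5169, 0.4010, 0.0000], ω = ẑ
J2: z=[0.0000, 0.0000, 1.0000] o=[0.1009, -0.2931, 0.4700] → [-0.8100, 0.3001, 0.0000, 0.0000, 0.0000, 1.0000]
J3: z=[0.0000, 0.0000, 1.0000] o=[0.2229, 0.4773, 0.9000] → [-0.0396, 0.1780, 0.0000, 0.0000, 0.0000, 1.0000]
J4: z=[0.8480, -0.5299, 0.0000] o=[0.0428, 0.1889, 1.1900] → [-0.2155, -0.3449, 0.4679, 0.8480, -0.5299, 0.0000]
V = J·q̇ = [0.8764, -0.6769, 0.3659, 0.6632, -0.4144, -0.9060]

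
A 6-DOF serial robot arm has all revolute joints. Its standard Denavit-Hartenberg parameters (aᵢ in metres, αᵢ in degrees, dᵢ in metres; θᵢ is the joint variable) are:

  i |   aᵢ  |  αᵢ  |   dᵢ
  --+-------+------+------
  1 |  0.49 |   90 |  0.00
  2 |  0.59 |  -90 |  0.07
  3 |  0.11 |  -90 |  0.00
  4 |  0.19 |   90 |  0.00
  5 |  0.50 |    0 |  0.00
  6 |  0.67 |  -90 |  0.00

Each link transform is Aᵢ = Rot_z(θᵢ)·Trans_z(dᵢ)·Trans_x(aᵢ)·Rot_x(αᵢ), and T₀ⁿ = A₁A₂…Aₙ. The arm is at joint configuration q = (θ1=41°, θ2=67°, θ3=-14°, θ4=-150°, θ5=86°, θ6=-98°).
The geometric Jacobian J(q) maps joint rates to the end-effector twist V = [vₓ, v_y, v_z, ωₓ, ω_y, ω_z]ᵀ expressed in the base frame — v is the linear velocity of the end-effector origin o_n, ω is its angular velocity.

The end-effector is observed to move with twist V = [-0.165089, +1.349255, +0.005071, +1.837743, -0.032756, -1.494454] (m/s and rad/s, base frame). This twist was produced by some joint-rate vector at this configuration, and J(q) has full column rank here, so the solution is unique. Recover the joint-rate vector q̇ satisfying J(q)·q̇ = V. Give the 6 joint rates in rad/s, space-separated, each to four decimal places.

-0.2370 0.7140 -0.9160 -0.6520 0.8190 0.1420

o_n = [-0.2094, 0.3965, 0.2125]
J₁: ẑ×o_n = [-0.3965, -0.2094, 0.0000], ω = ẑ
J2: z=[0.6561, -0.7547, 0.0000] o=[0.3698, 0.3215, 0.0000] → [-0.1604, -0.1394, -0.3879, 0.6561, -0.7547, 0.0000]
J3: z=[-0.6947, -0.6039, 0.3907] o=[0.5897, 0.4199, 0.5431] → [0.2088, -0.5419, -0.4663, -0.6947, -0.6039, 0.3907]
J4: z=[-0.5652, 0.7943, 0.2227] o=[0.6386, 0.4272, 0.6413] → [-0.3338, -0.4312, 0.6910, -0.5652, 0.7943, 0.2227]
J5: z=[0.3792, 0.4899, -0.7850] o=[0.4995, 0.3589, 0.5315] → [-0.1268, 0.6774, 0.3615, 0.3792, 0.4899, -0.7850]
J6: z=[0.3792, 0.4899, -0.7850] o=[0.1920, 0.7426, 0.6224] → [-0.4725, 0.4705, 0.0654, 0.3792, 0.4899, -0.7850]
q̇ = J⁺·V = [-0.2370, 0.7140, -0.9160, -0.6520, 0.8190, 0.1420]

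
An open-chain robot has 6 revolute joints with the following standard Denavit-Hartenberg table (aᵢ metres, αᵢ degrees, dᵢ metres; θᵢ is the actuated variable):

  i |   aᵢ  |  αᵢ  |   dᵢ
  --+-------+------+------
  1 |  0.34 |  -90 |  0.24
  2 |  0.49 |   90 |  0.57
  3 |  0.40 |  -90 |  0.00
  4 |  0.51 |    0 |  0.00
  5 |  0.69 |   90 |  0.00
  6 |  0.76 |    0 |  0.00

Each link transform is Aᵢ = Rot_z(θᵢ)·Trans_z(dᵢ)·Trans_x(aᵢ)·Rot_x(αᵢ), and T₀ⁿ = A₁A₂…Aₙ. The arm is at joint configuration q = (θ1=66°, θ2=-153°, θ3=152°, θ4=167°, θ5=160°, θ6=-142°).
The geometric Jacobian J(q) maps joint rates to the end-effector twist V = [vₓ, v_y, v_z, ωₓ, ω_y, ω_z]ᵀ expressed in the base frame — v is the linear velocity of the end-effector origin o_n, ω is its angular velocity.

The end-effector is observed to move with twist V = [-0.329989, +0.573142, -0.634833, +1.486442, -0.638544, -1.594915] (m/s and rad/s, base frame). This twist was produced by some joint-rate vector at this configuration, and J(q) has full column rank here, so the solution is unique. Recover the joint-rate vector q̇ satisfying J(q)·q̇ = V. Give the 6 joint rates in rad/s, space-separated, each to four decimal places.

o_n = [-1.0028, 0.1412, 0.6284]
J₁: ẑ×o_n = [-0.1412, -1.0028, 0.0000], ω = ẑ
J2: z=[-0.9135, 0.4067, 0.0000] o=[0.1383, 0.3106, 0.2400] → [0.1580, 0.3548, 0.6189, -0.9135, 0.4067, 0.0000]
J3: z=[-0.1847, -0.4147, -0.8910] o=[-0.5600, 0.1436, 0.4625] → [-0.0710, 0.4252, -0.1832, -0.1847, -0.4147, -0.8910]
J4: z=[0.9768, 0.0230, -0.2131] o=[-0.6036, 0.5075, 0.3021] → [-0.0706, -0.2336, -0.3486, 0.9768, 0.0230, -0.2131]
J5: z=[0.9768, 0.0230, -0.2131] o=[-0.5283, 0.1030, 0.6035] → [0.0087, 0.0768, 0.0482, 0.9768, 0.0230, -0.2131]
J6: z=[-0.0956, -0.8433, -0.5289] o=[-0.6607, 0.4735, 0.0367] → [-0.6748, 0.2375, -0.2567, -0.0956, -0.8433, -0.5289]
q̇ = J⁺·V = [-0.4070, -0.1420, 0.7410, 0.9890, 0.5760, 0.3670]

-0.4070 -0.1420 0.7410 0.9890 0.5760 0.3670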